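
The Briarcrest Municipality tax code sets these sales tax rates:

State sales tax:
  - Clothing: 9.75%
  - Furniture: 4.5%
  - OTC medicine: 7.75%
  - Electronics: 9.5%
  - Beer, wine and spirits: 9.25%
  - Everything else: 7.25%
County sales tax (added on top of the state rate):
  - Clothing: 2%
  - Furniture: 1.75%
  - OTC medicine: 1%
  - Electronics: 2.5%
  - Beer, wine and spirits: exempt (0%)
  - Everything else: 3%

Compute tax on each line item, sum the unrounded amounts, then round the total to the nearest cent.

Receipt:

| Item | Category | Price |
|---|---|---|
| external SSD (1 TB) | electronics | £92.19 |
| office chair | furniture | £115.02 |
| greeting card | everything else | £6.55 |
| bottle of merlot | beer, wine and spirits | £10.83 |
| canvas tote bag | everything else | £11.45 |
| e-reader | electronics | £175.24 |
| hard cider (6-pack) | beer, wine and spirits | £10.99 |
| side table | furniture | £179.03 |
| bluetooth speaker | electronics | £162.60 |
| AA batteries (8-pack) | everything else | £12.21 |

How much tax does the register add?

£75.10

External SSD (1 TB) £92.19: electronics → 9.5% + 2.5% county = 12% → £11.0628
Office chair £115.02: furniture → 4.5% + 1.75% county = 6.25% → £7.18875
Greeting card £6.55: everything else → 7.25% + 3% county = 10.25% → £0.671375
Bottle of merlot £10.83: beer, wine and spirits → 9.25% + 0% county = 9.25% → £1.001775
Canvas tote bag £11.45: everything else → 7.25% + 3% county = 10.25% → £1.173625
E-reader £175.24: electronics → 9.5% + 2.5% county = 12% → £21.0288
Hard cider (6-pack) £10.99: beer, wine and spirits → 9.25% + 0% county = 9.25% → £1.016575
Side table £179.03: furniture → 4.5% + 1.75% county = 6.25% → £11.189375
Bluetooth speaker £162.60: electronics → 9.5% + 2.5% county = 12% → £19.512
AA batteries (8-pack) £12.21: everything else → 7.25% + 3% county = 10.25% → £1.251525
Unrounded tax sum = £75.0966 → £75.10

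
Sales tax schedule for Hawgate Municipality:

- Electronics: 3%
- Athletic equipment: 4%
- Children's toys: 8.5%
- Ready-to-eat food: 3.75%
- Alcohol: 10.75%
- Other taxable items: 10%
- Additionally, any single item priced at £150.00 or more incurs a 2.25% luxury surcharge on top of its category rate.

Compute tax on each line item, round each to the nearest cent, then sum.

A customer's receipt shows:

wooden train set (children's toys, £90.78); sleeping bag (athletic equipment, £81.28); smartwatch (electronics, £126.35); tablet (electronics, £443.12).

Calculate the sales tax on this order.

Wooden train set £90.78: children's toys → 8.5% → £7.72
Sleeping bag £81.28: athletic equipment → 4% → £3.25
Smartwatch £126.35: electronics → 3% → £3.79
Tablet £443.12: electronics → 3% + 2.25% surcharge = 5.25% → £23.26
Total tax = £7.72 + £3.25 + £3.79 + £23.26 = £38.02

£38.02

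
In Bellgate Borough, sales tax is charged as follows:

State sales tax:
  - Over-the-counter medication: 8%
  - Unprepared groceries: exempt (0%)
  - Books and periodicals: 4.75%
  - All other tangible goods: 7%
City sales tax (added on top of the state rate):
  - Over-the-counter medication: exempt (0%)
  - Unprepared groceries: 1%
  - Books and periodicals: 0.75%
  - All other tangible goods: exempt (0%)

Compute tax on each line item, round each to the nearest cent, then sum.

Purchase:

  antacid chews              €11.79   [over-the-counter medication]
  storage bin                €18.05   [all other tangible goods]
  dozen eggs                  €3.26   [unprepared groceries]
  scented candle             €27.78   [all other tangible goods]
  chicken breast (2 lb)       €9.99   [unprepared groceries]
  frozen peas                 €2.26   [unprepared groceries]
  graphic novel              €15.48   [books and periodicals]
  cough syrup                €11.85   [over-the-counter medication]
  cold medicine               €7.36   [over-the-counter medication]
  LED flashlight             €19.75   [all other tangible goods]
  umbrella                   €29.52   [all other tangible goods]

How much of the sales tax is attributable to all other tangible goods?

€6.65

Storage bin €18.05: all other tangible goods → 7% + 0% city = 7% → €1.26
Scented candle €27.78: all other tangible goods → 7% + 0% city = 7% → €1.94
LED flashlight €19.75: all other tangible goods → 7% + 0% city = 7% → €1.38
Umbrella €29.52: all other tangible goods → 7% + 0% city = 7% → €2.07
Tax on all other tangible goods = €1.26 + €1.94 + €1.38 + €2.07 = €6.65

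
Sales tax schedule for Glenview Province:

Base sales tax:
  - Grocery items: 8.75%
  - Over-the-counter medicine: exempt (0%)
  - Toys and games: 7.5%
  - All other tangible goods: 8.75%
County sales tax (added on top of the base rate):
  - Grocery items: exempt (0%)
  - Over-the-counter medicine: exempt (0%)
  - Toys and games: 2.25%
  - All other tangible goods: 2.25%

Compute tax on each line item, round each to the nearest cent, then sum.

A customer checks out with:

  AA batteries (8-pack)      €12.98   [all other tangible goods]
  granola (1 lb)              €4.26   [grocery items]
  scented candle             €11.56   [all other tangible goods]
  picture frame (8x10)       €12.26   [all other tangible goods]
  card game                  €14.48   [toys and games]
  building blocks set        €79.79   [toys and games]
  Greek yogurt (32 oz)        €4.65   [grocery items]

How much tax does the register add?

AA batteries (8-pack) €12.98: all other tangible goods → 8.75% + 2.25% county = 11% → €1.43
Granola (1 lb) €4.26: grocery items → 8.75% + 0% county = 8.75% → €0.37
Scented candle €11.56: all other tangible goods → 8.75% + 2.25% county = 11% → €1.27
Picture frame (8x10) €12.26: all other tangible goods → 8.75% + 2.25% county = 11% → €1.35
Card game €14.48: toys and games → 7.5% + 2.25% county = 9.75% → €1.41
Building blocks set €79.79: toys and games → 7.5% + 2.25% county = 9.75% → €7.78
Greek yogurt (32 oz) €4.65: grocery items → 8.75% + 0% county = 8.75% → €0.41
Total tax = €1.43 + €0.37 + €1.27 + €1.35 + €1.41 + €7.78 + €0.41 = €14.02

€14.02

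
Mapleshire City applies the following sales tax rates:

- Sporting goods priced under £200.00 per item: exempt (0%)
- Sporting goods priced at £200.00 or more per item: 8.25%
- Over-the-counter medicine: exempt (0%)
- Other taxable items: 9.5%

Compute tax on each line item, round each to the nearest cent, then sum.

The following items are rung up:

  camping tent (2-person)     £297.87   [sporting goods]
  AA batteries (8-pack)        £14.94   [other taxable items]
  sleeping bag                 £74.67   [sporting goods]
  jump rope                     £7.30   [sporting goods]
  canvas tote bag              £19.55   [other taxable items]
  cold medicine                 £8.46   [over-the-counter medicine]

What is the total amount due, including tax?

£450.64

Camping tent (2-person) £297.87: sporting goods, £200.00 or more → 8.25% → £24.57
AA batteries (8-pack) £14.94: other taxable items → 9.5% → £1.42
Sleeping bag £74.67: sporting goods, under £200.00 → 0% → £0.00
Jump rope £7.30: sporting goods, under £200.00 → 0% → £0.00
Canvas tote bag £19.55: other taxable items → 9.5% → £1.86
Cold medicine £8.46: over-the-counter medicine → 0% → £0.00
Subtotal = £422.79; tax = £27.85; total due = £450.64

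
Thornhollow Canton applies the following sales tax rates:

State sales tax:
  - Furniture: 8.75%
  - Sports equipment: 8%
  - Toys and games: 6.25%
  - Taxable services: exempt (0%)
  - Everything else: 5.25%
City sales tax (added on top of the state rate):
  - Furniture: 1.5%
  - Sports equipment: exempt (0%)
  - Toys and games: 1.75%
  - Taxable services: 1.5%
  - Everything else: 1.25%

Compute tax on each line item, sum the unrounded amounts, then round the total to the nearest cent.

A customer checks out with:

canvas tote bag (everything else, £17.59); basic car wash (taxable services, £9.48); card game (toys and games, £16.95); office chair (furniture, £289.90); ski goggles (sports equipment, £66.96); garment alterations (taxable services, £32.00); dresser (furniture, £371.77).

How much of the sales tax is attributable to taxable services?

Basic car wash £9.48: taxable services → 0% + 1.5% city = 1.5% → £0.1422
Garment alterations £32.00: taxable services → 0% + 1.5% city = 1.5% → £0.48
Tax on taxable services: unrounded sum = £0.6222 → £0.62

£0.62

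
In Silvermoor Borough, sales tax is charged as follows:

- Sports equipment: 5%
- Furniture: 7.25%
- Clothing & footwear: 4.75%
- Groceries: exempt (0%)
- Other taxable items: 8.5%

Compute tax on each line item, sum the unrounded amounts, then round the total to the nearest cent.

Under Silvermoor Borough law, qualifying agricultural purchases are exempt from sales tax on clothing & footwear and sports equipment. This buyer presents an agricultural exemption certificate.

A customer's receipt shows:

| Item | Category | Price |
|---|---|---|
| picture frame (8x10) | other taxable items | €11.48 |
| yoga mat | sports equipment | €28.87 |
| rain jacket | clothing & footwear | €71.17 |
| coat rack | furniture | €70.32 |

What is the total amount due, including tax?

Picture frame (8x10) €11.48: other taxable items → 8.5% → €0.9758
Yoga mat €28.87: sports equipment, buyer-exempt → 0% → €0.00
Rain jacket €71.17: clothing & footwear, buyer-exempt → 0% → €0.00
Coat rack €70.32: furniture → 7.25% → €5.0982
Subtotal = €181.84; unrounded tax = €6.074 → €6.07; total due = €187.91

€187.91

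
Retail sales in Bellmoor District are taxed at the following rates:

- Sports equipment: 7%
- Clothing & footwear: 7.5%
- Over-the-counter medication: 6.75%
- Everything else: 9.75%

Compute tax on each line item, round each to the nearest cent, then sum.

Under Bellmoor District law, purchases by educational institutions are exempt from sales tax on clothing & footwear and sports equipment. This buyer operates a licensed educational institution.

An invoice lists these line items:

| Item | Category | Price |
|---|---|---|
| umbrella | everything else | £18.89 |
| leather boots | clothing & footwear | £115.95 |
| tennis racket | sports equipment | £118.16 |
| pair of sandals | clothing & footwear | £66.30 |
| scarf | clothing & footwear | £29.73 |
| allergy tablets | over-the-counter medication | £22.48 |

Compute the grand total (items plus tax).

Umbrella £18.89: everything else → 9.75% → £1.84
Leather boots £115.95: clothing & footwear, buyer-exempt → 0% → £0.00
Tennis racket £118.16: sports equipment, buyer-exempt → 0% → £0.00
Pair of sandals £66.30: clothing & footwear, buyer-exempt → 0% → £0.00
Scarf £29.73: clothing & footwear, buyer-exempt → 0% → £0.00
Allergy tablets £22.48: over-the-counter medication → 6.75% → £1.52
Subtotal = £371.51; tax = £3.36; total due = £374.87

£374.87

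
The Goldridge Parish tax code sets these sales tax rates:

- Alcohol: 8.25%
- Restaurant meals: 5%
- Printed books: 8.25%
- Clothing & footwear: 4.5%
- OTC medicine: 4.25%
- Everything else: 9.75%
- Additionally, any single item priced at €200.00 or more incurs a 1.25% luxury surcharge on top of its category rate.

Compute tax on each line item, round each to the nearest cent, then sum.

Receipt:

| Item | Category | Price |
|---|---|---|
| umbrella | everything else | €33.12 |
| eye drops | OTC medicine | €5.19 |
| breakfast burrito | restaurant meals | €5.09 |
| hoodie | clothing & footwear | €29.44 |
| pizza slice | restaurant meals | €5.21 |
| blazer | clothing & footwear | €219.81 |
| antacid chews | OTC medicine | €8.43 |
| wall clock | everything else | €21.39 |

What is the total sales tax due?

Umbrella €33.12: everything else → 9.75% → €3.23
Eye drops €5.19: OTC medicine → 4.25% → €0.22
Breakfast burrito €5.09: restaurant meals → 5% → €0.25
Hoodie €29.44: clothing & footwear → 4.5% → €1.32
Pizza slice €5.21: restaurant meals → 5% → €0.26
Blazer €219.81: clothing & footwear → 4.5% + 1.25% surcharge = 5.75% → €12.64
Antacid chews €8.43: OTC medicine → 4.25% → €0.36
Wall clock €21.39: everything else → 9.75% → €2.09
Total tax = €3.23 + €0.22 + €0.25 + €1.32 + €0.26 + €12.64 + €0.36 + €2.09 = €20.37

€20.37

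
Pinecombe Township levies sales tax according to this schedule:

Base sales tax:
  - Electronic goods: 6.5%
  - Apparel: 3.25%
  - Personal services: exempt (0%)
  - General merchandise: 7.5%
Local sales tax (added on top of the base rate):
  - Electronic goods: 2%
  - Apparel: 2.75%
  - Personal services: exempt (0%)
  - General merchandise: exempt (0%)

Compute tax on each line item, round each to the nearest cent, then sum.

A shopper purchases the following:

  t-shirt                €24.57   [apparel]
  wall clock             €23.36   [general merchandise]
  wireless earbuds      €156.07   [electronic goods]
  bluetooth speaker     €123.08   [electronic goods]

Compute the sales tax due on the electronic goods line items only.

Wireless earbuds €156.07: electronic goods → 6.5% + 2% local = 8.5% → €13.27
Bluetooth speaker €123.08: electronic goods → 6.5% + 2% local = 8.5% → €10.46
Tax on electronic goods = €13.27 + €10.46 = €23.73

€23.73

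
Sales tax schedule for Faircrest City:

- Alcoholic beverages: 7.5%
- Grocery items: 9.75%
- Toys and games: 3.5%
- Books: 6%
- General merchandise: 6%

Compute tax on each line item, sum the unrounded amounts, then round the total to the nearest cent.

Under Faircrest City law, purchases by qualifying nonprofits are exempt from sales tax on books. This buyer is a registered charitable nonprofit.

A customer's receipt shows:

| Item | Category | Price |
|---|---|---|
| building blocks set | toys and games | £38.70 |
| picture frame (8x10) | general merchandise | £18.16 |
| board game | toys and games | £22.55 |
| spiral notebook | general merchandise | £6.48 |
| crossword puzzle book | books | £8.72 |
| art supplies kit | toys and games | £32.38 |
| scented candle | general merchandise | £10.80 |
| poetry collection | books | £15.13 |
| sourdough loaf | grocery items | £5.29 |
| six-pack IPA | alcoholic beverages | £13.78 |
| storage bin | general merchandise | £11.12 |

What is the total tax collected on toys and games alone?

Building blocks set £38.70: toys and games → 3.5% → £1.3545
Board game £22.55: toys and games → 3.5% → £0.78925
Art supplies kit £32.38: toys and games → 3.5% → £1.1333
Tax on toys and games: unrounded sum = £3.27705 → £3.28

£3.28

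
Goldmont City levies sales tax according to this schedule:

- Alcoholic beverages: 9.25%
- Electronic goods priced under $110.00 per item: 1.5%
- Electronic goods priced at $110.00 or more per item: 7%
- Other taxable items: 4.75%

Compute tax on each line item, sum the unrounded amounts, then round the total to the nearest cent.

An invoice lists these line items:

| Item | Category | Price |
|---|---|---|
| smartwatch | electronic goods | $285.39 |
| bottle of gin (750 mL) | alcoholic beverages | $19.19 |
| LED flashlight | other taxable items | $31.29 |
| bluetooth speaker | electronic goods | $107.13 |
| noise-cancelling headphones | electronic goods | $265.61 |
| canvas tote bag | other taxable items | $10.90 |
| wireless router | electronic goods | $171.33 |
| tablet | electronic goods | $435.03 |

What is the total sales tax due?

$86.40

Smartwatch $285.39: electronic goods, $110.00 or more → 7% → $19.9773
Bottle of gin (750 mL) $19.19: alcoholic beverages → 9.25% → $1.775075
LED flashlight $31.29: other taxable items → 4.75% → $1.486275
Bluetooth speaker $107.13: electronic goods, under $110.00 → 1.5% → $1.60695
Noise-cancelling headphones $265.61: electronic goods, $110.00 or more → 7% → $18.5927
Canvas tote bag $10.90: other taxable items → 4.75% → $0.51775
Wireless router $171.33: electronic goods, $110.00 or more → 7% → $11.9931
Tablet $435.03: electronic goods, $110.00 or more → 7% → $30.4521
Unrounded tax sum = $86.40125 → $86.40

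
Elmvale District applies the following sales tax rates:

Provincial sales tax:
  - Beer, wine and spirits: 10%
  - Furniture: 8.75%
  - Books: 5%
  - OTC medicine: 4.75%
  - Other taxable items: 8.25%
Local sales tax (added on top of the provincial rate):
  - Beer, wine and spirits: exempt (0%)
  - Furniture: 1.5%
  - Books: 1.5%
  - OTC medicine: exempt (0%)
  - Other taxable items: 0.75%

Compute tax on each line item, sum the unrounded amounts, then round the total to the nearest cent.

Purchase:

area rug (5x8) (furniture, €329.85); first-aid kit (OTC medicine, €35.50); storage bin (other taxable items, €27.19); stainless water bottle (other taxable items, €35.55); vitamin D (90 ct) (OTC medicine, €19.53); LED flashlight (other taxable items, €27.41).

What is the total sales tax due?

€44.54

Area rug (5x8) €329.85: furniture → 8.75% + 1.5% local = 10.25% → €33.809625
First-aid kit €35.50: OTC medicine → 4.75% + 0% local = 4.75% → €1.68625
Storage bin €27.19: other taxable items → 8.25% + 0.75% local = 9% → €2.4471
Stainless water bottle €35.55: other taxable items → 8.25% + 0.75% local = 9% → €3.1995
Vitamin D (90 ct) €19.53: OTC medicine → 4.75% + 0% local = 4.75% → €0.927675
LED flashlight €27.41: other taxable items → 8.25% + 0.75% local = 9% → €2.4669
Unrounded tax sum = €44.53705 → €44.54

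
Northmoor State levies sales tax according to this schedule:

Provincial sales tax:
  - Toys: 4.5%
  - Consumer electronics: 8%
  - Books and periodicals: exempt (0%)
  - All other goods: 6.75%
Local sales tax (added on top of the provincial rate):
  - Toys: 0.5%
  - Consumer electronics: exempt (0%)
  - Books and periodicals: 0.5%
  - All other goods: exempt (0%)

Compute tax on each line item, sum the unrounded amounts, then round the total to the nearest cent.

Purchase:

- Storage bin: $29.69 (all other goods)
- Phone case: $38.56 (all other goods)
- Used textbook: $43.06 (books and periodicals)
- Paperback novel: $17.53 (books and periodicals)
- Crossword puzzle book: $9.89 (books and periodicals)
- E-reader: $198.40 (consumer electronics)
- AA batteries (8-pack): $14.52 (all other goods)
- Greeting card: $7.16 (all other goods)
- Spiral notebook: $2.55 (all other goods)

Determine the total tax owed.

Storage bin $29.69: all other goods → 6.75% + 0% local = 6.75% → $2.004075
Phone case $38.56: all other goods → 6.75% + 0% local = 6.75% → $2.6028
Used textbook $43.06: books and periodicals → 0% + 0.5% local = 0.5% → $0.2153
Paperback novel $17.53: books and periodicals → 0% + 0.5% local = 0.5% → $0.08765
Crossword puzzle book $9.89: books and periodicals → 0% + 0.5% local = 0.5% → $0.04945
E-reader $198.40: consumer electronics → 8% + 0% local = 8% → $15.872
AA batteries (8-pack) $14.52: all other goods → 6.75% + 0% local = 6.75% → $0.9801
Greeting card $7.16: all other goods → 6.75% + 0% local = 6.75% → $0.4833
Spiral notebook $2.55: all other goods → 6.75% + 0% local = 6.75% → $0.172125
Unrounded tax sum = $22.4668 → $22.47

$22.47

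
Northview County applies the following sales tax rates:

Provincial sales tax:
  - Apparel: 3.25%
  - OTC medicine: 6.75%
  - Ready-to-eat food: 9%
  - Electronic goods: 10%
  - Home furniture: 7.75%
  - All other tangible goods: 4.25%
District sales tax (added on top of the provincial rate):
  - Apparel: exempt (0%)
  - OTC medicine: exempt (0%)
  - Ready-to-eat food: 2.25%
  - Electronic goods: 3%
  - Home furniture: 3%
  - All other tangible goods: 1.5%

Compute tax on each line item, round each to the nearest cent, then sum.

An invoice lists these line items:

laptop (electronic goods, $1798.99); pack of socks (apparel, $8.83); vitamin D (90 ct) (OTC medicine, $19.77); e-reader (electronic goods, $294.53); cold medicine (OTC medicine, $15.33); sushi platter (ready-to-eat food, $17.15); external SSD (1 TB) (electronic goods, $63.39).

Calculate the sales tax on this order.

$284.98

Laptop $1798.99: electronic goods → 10% + 3% district = 13% → $233.87
Pack of socks $8.83: apparel → 3.25% + 0% district = 3.25% → $0.29
Vitamin D (90 ct) $19.77: OTC medicine → 6.75% + 0% district = 6.75% → $1.33
E-reader $294.53: electronic goods → 10% + 3% district = 13% → $38.29
Cold medicine $15.33: OTC medicine → 6.75% + 0% district = 6.75% → $1.03
Sushi platter $17.15: ready-to-eat food → 9% + 2.25% district = 11.25% → $1.93
External SSD (1 TB) $63.39: electronic goods → 10% + 3% district = 13% → $8.24
Total tax = $233.87 + $0.29 + $1.33 + $38.29 + $1.03 + $1.93 + $8.24 = $284.98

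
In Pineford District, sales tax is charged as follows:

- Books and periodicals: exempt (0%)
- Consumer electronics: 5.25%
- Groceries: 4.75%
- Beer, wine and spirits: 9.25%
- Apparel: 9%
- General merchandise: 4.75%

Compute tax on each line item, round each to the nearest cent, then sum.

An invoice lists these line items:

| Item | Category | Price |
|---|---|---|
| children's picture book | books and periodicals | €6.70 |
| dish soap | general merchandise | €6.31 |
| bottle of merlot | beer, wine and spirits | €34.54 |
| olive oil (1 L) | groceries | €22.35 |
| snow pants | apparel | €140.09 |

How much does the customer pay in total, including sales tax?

€227.15

Children's picture book €6.70: books and periodicals → 0% → €0.00
Dish soap €6.31: general merchandise → 4.75% → €0.30
Bottle of merlot €34.54: beer, wine and spirits → 9.25% → €3.19
Olive oil (1 L) €22.35: groceries → 4.75% → €1.06
Snow pants €140.09: apparel → 9% → €12.61
Subtotal = €209.99; tax = €17.16; total due = €227.15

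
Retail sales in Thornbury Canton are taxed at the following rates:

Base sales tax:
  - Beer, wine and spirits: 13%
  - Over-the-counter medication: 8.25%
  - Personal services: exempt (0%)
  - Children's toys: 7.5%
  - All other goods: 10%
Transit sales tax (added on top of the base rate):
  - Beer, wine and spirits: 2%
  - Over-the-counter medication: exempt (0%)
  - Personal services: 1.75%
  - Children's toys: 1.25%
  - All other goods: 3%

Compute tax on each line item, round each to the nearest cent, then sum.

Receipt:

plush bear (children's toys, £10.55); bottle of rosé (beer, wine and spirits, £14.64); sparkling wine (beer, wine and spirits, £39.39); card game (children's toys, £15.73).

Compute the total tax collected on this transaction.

Plush bear £10.55: children's toys → 7.5% + 1.25% transit = 8.75% → £0.92
Bottle of rosé £14.64: beer, wine and spirits → 13% + 2% transit = 15% → £2.20
Sparkling wine £39.39: beer, wine and spirits → 13% + 2% transit = 15% → £5.91
Card game £15.73: children's toys → 7.5% + 1.25% transit = 8.75% → £1.38
Total tax = £0.92 + £2.20 + £5.91 + £1.38 = £10.41

£10.41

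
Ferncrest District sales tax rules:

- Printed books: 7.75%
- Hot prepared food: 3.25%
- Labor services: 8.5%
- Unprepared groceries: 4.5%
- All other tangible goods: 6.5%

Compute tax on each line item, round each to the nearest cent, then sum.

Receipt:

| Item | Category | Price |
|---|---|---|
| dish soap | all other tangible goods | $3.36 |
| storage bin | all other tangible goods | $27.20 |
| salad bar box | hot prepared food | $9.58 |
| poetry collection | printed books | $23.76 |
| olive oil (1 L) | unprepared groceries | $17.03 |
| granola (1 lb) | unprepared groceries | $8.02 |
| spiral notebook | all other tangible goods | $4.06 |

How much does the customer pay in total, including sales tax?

$98.54

Dish soap $3.36: all other tangible goods → 6.5% → $0.22
Storage bin $27.20: all other tangible goods → 6.5% → $1.77
Salad bar box $9.58: hot prepared food → 3.25% → $0.31
Poetry collection $23.76: printed books → 7.75% → $1.84
Olive oil (1 L) $17.03: unprepared groceries → 4.5% → $0.77
Granola (1 lb) $8.02: unprepared groceries → 4.5% → $0.36
Spiral notebook $4.06: all other tangible goods → 6.5% → $0.26
Subtotal = $93.01; tax = $5.53; total due = $98.54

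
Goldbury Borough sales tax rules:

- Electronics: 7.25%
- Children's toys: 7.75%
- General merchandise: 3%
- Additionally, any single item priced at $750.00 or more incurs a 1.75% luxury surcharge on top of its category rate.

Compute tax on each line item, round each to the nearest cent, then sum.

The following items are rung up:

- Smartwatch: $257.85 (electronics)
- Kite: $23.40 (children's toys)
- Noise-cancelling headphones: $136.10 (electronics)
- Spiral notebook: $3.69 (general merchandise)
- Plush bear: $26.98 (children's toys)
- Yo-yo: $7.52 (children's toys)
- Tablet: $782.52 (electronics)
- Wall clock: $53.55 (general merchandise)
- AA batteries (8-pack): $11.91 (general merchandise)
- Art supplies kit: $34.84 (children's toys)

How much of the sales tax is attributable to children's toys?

Kite $23.40: children's toys → 7.75% → $1.81
Plush bear $26.98: children's toys → 7.75% → $2.09
Yo-yo $7.52: children's toys → 7.75% → $0.58
Art supplies kit $34.84: children's toys → 7.75% → $2.70
Tax on children's toys = $1.81 + $2.09 + $0.58 + $2.70 = $7.18

$7.18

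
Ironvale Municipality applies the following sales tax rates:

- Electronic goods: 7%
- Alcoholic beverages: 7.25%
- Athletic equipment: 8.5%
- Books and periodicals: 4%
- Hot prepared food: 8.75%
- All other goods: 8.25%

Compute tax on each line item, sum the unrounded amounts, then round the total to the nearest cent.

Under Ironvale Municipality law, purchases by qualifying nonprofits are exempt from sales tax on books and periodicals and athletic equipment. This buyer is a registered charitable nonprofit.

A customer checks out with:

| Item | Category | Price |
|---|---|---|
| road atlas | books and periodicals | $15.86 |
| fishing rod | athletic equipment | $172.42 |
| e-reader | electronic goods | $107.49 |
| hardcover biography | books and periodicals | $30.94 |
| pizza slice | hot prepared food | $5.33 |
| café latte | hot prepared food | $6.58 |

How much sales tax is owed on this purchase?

$8.57

Road atlas $15.86: books and periodicals, buyer-exempt → 0% → $0.00
Fishing rod $172.42: athletic equipment, buyer-exempt → 0% → $0.00
E-reader $107.49: electronic goods → 7% → $7.5243
Hardcover biography $30.94: books and periodicals, buyer-exempt → 0% → $0.00
Pizza slice $5.33: hot prepared food → 8.75% → $0.466375
Café latte $6.58: hot prepared food → 8.75% → $0.57575
Unrounded tax sum = $8.566425 → $8.57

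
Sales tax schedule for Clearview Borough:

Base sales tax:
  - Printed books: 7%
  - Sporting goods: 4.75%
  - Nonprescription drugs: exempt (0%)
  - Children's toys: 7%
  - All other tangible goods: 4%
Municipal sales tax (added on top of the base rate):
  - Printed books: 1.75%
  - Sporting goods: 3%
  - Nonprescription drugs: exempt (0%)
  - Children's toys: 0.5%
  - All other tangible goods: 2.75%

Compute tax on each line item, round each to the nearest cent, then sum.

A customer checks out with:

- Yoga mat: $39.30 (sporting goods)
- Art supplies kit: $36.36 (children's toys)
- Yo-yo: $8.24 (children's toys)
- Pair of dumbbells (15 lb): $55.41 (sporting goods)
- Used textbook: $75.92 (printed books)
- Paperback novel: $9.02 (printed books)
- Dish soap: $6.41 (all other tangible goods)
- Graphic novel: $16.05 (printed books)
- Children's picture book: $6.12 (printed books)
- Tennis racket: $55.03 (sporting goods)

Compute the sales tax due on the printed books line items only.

$9.37

Used textbook $75.92: printed books → 7% + 1.75% municipal = 8.75% → $6.64
Paperback novel $9.02: printed books → 7% + 1.75% municipal = 8.75% → $0.79
Graphic novel $16.05: printed books → 7% + 1.75% municipal = 8.75% → $1.40
Children's picture book $6.12: printed books → 7% + 1.75% municipal = 8.75% → $0.54
Tax on printed books = $6.64 + $0.79 + $1.40 + $0.54 = $9.37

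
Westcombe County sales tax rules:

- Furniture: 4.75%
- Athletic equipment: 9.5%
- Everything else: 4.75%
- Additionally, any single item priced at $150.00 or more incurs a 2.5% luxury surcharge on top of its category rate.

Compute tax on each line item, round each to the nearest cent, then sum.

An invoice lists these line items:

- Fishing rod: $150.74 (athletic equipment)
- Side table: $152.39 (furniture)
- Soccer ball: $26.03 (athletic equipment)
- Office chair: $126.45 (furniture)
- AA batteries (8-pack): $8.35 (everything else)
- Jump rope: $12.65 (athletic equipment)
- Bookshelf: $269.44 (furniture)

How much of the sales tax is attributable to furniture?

Side table $152.39: furniture → 4.75% + 2.5% surcharge = 7.25% → $11.05
Office chair $126.45: furniture → 4.75% → $6.01
Bookshelf $269.44: furniture → 4.75% + 2.5% surcharge = 7.25% → $19.53
Tax on furniture = $11.05 + $6.01 + $19.53 = $36.59

$36.59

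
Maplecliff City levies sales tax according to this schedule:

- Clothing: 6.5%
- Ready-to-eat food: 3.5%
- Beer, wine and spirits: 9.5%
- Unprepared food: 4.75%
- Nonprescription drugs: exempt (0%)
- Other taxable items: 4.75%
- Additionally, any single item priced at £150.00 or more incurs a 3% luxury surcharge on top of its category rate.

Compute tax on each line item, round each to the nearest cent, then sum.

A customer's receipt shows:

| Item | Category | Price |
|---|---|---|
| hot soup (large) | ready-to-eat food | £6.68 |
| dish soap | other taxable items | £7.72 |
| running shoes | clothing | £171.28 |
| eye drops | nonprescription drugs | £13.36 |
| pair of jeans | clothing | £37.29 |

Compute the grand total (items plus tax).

Hot soup (large) £6.68: ready-to-eat food → 3.5% → £0.23
Dish soap £7.72: other taxable items → 4.75% → £0.37
Running shoes £171.28: clothing → 6.5% + 3% surcharge = 9.5% → £16.27
Eye drops £13.36: nonprescription drugs → 0% → £0.00
Pair of jeans £37.29: clothing → 6.5% → £2.42
Subtotal = £236.33; tax = £19.29; total due = £255.62

£255.62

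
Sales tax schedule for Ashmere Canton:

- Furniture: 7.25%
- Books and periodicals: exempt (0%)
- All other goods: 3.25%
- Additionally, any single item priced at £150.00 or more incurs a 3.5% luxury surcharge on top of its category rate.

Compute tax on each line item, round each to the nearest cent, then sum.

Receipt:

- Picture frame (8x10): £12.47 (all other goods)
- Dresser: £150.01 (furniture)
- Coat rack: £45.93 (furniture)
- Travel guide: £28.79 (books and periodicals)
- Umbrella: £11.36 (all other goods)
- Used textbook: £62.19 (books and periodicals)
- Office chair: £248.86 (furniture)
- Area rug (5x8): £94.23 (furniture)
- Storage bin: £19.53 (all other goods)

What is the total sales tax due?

Picture frame (8x10) £12.47: all other goods → 3.25% → £0.41
Dresser £150.01: furniture → 7.25% + 3.5% surcharge = 10.75% → £16.13
Coat rack £45.93: furniture → 7.25% → £3.33
Travel guide £28.79: books and periodicals → 0% → £0.00
Umbrella £11.36: all other goods → 3.25% → £0.37
Used textbook £62.19: books and periodicals → 0% → £0.00
Office chair £248.86: furniture → 7.25% + 3.5% surcharge = 10.75% → £26.75
Area rug (5x8) £94.23: furniture → 7.25% → £6.83
Storage bin £19.53: all other goods → 3.25% → £0.63
Total tax = £0.41 + £16.13 + £3.33 + £0.37 + £26.75 + £6.83 + £0.63 = £54.45

£54.45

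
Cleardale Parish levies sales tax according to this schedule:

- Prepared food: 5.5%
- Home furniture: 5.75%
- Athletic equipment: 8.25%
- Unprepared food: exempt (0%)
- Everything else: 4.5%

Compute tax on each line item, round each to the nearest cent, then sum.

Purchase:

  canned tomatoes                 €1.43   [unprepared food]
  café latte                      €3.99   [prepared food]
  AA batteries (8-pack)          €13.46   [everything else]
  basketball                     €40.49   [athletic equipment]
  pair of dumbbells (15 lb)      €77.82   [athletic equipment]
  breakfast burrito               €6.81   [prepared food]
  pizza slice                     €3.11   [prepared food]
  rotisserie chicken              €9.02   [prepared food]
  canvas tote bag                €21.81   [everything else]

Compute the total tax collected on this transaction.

€12.61

Canned tomatoes €1.43: unprepared food → 0% → €0.00
Café latte €3.99: prepared food → 5.5% → €0.22
AA batteries (8-pack) €13.46: everything else → 4.5% → €0.61
Basketball €40.49: athletic equipment → 8.25% → €3.34
Pair of dumbbells (15 lb) €77.82: athletic equipment → 8.25% → €6.42
Breakfast burrito €6.81: prepared food → 5.5% → €0.37
Pizza slice €3.11: prepared food → 5.5% → €0.17
Rotisserie chicken €9.02: prepared food → 5.5% → €0.50
Canvas tote bag €21.81: everything else → 4.5% → €0.98
Total tax = €0.22 + €0.61 + €3.34 + €6.42 + €0.37 + €0.17 + €0.50 + €0.98 = €12.61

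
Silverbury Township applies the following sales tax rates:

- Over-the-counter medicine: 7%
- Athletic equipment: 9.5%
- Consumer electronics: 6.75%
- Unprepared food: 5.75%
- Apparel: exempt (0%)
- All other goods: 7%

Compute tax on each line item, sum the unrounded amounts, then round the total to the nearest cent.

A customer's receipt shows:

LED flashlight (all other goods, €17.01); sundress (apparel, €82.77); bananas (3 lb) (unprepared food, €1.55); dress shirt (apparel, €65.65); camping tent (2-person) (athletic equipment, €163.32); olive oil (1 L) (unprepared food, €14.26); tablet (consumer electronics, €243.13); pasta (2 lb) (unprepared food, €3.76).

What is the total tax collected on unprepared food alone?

€1.13

Bananas (3 lb) €1.55: unprepared food → 5.75% → €0.089125
Olive oil (1 L) €14.26: unprepared food → 5.75% → €0.81995
Pasta (2 lb) €3.76: unprepared food → 5.75% → €0.2162
Tax on unprepared food: unrounded sum = €1.125275 → €1.13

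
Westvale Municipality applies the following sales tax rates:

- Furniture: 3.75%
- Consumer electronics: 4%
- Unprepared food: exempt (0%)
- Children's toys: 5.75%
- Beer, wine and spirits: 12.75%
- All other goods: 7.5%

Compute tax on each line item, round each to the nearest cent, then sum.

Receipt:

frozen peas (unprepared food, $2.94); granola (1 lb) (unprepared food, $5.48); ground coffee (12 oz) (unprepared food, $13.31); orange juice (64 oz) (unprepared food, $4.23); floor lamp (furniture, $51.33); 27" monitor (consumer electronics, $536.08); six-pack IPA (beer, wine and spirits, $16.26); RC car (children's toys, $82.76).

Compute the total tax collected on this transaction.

$30.19

Frozen peas $2.94: unprepared food → 0% → $0.00
Granola (1 lb) $5.48: unprepared food → 0% → $0.00
Ground coffee (12 oz) $13.31: unprepared food → 0% → $0.00
Orange juice (64 oz) $4.23: unprepared food → 0% → $0.00
Floor lamp $51.33: furniture → 3.75% → $1.92
27" monitor $536.08: consumer electronics → 4% → $21.44
Six-pack IPA $16.26: beer, wine and spirits → 12.75% → $2.07
RC car $82.76: children's toys → 5.75% → $4.76
Total tax = $1.92 + $21.44 + $2.07 + $4.76 = $30.19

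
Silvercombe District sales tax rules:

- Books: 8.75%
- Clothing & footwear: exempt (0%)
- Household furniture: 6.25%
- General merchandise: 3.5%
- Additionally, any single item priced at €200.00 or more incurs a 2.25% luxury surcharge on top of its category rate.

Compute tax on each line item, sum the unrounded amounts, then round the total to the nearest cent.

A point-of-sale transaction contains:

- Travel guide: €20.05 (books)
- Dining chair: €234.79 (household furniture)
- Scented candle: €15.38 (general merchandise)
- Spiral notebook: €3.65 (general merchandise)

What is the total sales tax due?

€22.38

Travel guide €20.05: books → 8.75% → €1.754375
Dining chair €234.79: household furniture → 6.25% + 2.25% surcharge = 8.5% → €19.95715
Scented candle €15.38: general merchandise → 3.5% → €0.5383
Spiral notebook €3.65: general merchandise → 3.5% → €0.12775
Unrounded tax sum = €22.377575 → €22.38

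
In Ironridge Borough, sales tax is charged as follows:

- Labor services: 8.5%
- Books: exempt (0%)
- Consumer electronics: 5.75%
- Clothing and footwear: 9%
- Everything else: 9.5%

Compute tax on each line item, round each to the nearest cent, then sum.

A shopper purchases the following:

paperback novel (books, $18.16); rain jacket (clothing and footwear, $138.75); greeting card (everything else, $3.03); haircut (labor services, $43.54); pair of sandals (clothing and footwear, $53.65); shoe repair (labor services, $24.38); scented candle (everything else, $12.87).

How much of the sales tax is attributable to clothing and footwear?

Rain jacket $138.75: clothing and footwear → 9% → $12.49
Pair of sandals $53.65: clothing and footwear → 9% → $4.83
Tax on clothing and footwear = $12.49 + $4.83 = $17.32

$17.32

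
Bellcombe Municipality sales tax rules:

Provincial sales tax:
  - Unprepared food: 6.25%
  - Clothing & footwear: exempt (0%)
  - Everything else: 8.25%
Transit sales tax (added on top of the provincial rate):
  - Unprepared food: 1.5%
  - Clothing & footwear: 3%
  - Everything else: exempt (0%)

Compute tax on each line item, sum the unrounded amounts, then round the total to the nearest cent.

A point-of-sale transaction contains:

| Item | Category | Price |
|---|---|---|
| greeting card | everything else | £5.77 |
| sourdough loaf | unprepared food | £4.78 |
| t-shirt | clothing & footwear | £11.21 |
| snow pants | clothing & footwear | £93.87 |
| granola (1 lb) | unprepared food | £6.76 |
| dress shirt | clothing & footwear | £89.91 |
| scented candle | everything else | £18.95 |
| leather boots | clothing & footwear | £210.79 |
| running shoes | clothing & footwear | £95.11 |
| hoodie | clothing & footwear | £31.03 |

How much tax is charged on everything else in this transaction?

£2.04

Greeting card £5.77: everything else → 8.25% + 0% transit = 8.25% → £0.476025
Scented candle £18.95: everything else → 8.25% + 0% transit = 8.25% → £1.563375
Tax on everything else: unrounded sum = £2.0394 → £2.04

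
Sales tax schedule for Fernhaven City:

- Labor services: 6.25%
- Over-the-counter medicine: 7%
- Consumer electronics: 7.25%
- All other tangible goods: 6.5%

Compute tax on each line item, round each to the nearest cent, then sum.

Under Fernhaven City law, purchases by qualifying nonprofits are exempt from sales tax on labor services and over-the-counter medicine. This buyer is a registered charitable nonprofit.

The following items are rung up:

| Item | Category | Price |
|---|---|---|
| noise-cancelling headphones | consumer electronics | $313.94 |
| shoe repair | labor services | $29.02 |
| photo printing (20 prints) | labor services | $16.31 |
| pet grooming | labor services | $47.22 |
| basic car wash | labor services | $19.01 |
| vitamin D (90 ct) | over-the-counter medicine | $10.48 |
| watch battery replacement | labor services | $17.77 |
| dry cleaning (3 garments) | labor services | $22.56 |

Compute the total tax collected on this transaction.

$22.76

Noise-cancelling headphones $313.94: consumer electronics → 7.25% → $22.76
Shoe repair $29.02: labor services, buyer-exempt → 0% → $0.00
Photo printing (20 prints) $16.31: labor services, buyer-exempt → 0% → $0.00
Pet grooming $47.22: labor services, buyer-exempt → 0% → $0.00
Basic car wash $19.01: labor services, buyer-exempt → 0% → $0.00
Vitamin D (90 ct) $10.48: over-the-counter medicine, buyer-exempt → 0% → $0.00
Watch battery replacement $17.77: labor services, buyer-exempt → 0% → $0.00
Dry cleaning (3 garments) $22.56: labor services, buyer-exempt → 0% → $0.00
Total tax = $22.76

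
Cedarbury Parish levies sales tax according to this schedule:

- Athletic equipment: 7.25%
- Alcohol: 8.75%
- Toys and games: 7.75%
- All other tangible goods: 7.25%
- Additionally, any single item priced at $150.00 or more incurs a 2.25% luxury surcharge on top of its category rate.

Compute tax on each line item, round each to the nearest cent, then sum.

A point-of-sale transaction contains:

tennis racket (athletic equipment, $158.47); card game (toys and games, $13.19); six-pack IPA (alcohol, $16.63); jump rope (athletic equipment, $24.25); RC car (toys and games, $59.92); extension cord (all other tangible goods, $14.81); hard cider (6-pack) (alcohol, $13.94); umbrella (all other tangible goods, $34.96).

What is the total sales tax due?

Tennis racket $158.47: athletic equipment → 7.25% + 2.25% surcharge = 9.5% → $15.05
Card game $13.19: toys and games → 7.75% → $1.02
Six-pack IPA $16.63: alcohol → 8.75% → $1.46
Jump rope $24.25: athletic equipment → 7.25% → $1.76
RC car $59.92: toys and games → 7.75% → $4.64
Extension cord $14.81: all other tangible goods → 7.25% → $1.07
Hard cider (6-pack) $13.94: alcohol → 8.75% → $1.22
Umbrella $34.96: all other tangible goods → 7.25% → $2.53
Total tax = $15.05 + $1.02 + $1.46 + $1.76 + $4.64 + $1.07 + $1.22 + $2.53 = $28.75

$28.75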